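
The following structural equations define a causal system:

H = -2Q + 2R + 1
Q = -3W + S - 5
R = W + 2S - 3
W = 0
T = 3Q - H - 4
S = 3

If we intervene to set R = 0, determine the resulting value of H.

5

do(R=0) replaces the equation R = W + 2S - 3 with the constant R = 0.
Q = -3W + S - 5  [with W=0, S=3]  = -2
H = -2Q + 2R + 1  [with Q=-2, R=0]  = 5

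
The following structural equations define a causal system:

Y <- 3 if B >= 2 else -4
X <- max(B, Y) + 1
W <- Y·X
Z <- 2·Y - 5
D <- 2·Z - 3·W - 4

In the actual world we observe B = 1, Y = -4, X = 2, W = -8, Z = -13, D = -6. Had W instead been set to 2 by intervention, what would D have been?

Under do(W=2), the mechanism W <- Y·X is discarded; W is fixed at 2.
Y = 3 if B >= 2 else -4  [with B=1]  = -4
Z = 2·Y - 5  [with Y=-4]  = -13
D = 2·Z - 3·W - 4  [with Z=-13, W=2]  = -36

-36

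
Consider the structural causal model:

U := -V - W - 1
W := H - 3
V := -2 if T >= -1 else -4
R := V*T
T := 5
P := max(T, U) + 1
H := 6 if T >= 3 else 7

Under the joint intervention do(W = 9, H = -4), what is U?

The joint intervention fixes W = 9, H = -4, removing each variable's own equation.
V = -2 if T >= -1 else -4  [with T=5]  = -2
U = -V - W - 1  [with V=-2, W=9]  = -8

-8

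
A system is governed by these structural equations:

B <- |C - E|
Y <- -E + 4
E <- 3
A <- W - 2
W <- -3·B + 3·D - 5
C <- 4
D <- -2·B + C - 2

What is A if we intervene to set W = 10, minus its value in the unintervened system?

18

Intervening sets W = 10 and removes its equation (W <- -3·B + 3·D - 5).
A = W - 2  [with W=10]  = 8
Without intervention: B = |C - E|  [with C=4, E=3]  = 1; D = -2·B + C - 2  [with B=1, C=4]  = 0; W = -3·B + 3·D - 5  [with B=1, D=0]  = -8; A = W - 2  [with W=-8]  = -10.
Change = 8 − (-10) = 18.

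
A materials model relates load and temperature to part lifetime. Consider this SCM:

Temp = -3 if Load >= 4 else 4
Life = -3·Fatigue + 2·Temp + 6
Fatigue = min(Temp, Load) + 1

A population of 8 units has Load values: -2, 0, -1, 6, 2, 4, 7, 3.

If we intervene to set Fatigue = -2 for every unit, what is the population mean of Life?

14.75

The intervention sets Fatigue=-2 in all 8 units regardless of Load. Recomputing Life per unit gives 20, 20, 20, 6, 20, 6, 6, 20; average 14.75.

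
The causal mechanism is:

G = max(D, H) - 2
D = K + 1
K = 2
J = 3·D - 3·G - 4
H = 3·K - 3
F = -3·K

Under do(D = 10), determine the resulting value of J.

The intervention breaks the incoming arrows to D: D = K + 1 no longer applies, and D = 10.
H = 3·K - 3  [with K=2]  = 3
G = max(D, H) - 2  [with D=10, H=3]  = 8
J = 3·D - 3·G - 4  [with D=10, G=8]  = 2

2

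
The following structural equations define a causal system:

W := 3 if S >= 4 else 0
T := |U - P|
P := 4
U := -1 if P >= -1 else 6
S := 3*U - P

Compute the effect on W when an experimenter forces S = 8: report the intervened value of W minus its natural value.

3

do(S=8) replaces the equation S := 3*U - P with the constant S = 8.
W = 3 if S >= 4 else 0  [with S=8]  = 3
Without intervention: U = -1 if P >= -1 else 6  [with P=4]  = -1; S = 3*U - P  [with U=-1, P=4]  = -7; W = 3 if S >= 4 else 0  [with S=-7]  = 0.
Change = 3 − 0 = 3.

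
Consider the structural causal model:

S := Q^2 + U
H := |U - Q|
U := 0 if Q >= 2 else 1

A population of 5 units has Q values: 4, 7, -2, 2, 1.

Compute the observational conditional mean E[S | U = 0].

23

E[S|U=0] averages over only the 3 units with U=0 (Q = 4, 7, 2): S = 16, 49, 4, mean 23.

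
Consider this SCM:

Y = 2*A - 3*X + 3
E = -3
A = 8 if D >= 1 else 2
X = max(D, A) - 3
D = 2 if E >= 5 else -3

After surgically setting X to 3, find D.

-3

The intervention breaks the incoming arrows to X: X = max(D, A) - 3 no longer applies, and X = 3.
Since D is not a descendant of the intervened variable, it is unaffected.
D = 2 if E >= 5 else -3  [with E=-3]  = -3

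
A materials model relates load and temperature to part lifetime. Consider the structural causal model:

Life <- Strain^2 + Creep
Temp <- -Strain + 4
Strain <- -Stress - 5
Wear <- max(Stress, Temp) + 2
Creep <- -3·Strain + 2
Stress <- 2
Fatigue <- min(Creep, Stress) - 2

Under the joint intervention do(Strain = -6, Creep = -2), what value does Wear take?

Setting Strain = -6, Creep = -2 by intervention discards those variables' equations.
Temp = -Strain + 4  [with Strain=-6]  = 10
Wear = max(Stress, Temp) + 2  [with Stress=2, Temp=10]  = 12

12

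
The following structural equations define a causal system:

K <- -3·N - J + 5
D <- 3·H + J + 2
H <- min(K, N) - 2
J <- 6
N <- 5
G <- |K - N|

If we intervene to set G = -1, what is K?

Under do(G=-1), the mechanism G <- |K - N| is discarded; G is fixed at -1.
Since K is not a descendant of the intervened variable, it is unaffected.
K = -3·N - J + 5  [with N=5, J=6]  = -16

-16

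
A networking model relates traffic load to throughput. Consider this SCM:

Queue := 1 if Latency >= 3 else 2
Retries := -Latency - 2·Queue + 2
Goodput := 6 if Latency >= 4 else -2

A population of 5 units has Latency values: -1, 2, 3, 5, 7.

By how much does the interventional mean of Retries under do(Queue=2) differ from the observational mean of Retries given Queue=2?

-2.7

The intervention sets Queue=2 in all 5 units regardless of Latency. Recomputing Retries per unit gives -1, -4, -5, -7, -9; average -5.2.
E[Retries|Queue=2] averages over only the 2 units with Queue=2 (Latency = -1, 2): Retries = -1, -4, mean -2.5.
Difference = -5.2 − (-2.5) = -2.7.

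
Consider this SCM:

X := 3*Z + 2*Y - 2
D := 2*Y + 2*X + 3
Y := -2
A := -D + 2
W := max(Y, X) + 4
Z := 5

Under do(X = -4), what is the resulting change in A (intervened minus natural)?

26

The intervention breaks the incoming arrows to X: X := 3*Z + 2*Y - 2 no longer applies, and X = -4.
D = 2*Y + 2*X + 3  [with Y=-2, X=-4]  = -9
A = -D + 2  [with D=-9]  = 11
Without intervention: X = 3*Z + 2*Y - 2  [with Z=5, Y=-2]  = 9; D = 2*Y + 2*X + 3  [with Y=-2, X=9]  = 17; A = -D + 2  [with D=17]  = -15.
Change = 11 − (-15) = 26.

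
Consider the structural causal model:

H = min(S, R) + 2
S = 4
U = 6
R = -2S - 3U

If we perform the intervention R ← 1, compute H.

The intervention breaks the incoming arrows to R: R = -2S - 3U no longer applies, and R = 1.
H = min(S, R) + 2  [with S=4, R=1]  = 3

3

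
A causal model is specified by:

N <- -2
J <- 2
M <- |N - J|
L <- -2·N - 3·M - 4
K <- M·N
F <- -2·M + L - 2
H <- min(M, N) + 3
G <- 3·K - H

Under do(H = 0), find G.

do(H=0) replaces the equation H <- min(M, N) + 3 with the constant H = 0.
M = |N - J|  [with N=-2, J=2]  = 4
K = M·N  [with M=4, N=-2]  = -8
G = 3·K - H  [with K=-8, H=0]  = -24

-24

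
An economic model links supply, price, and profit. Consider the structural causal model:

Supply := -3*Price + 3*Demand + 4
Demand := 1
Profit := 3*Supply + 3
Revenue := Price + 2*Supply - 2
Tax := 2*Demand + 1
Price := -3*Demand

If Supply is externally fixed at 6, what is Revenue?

The intervention breaks the incoming arrows to Supply: Supply := -3*Price + 3*Demand + 4 no longer applies, and Supply = 6.
Price = -3*Demand  [with Demand=1]  = -3
Revenue = Price + 2*Supply - 2  [with Price=-3, Supply=6]  = 7

7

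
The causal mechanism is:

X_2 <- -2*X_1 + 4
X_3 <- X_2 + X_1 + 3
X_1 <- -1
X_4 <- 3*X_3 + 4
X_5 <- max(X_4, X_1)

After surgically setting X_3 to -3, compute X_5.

-1

do(X_3=-3) replaces the equation X_3 <- X_2 + X_1 + 3 with the constant X_3 = -3.
X_4 = 3*X_3 + 4  [with X_3=-3]  = -5
X_5 = max(X_4, X_1)  [with X_4=-5, X_1=-1]  = -1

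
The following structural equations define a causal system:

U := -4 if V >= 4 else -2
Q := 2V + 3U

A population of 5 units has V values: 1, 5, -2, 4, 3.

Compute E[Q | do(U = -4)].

-7.6

Every unit gets U=-4 under the intervention. Q values become -10, -2, -16, -4, -6; E[Q|do(U=-4)] = -7.6.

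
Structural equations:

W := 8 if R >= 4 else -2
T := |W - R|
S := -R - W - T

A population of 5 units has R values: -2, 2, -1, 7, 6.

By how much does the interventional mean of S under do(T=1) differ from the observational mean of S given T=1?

do(T=1) breaks T's dependence on R. With T=1 fixed, S across the units is 3, -1, 2, -16, -15, mean -5.4.
E[S|T=1] averages over only the 2 units with T=1 (R = -1, 7): S = 2, -16, mean -7.
Difference = -5.4 − (-7) = 1.6.

1.6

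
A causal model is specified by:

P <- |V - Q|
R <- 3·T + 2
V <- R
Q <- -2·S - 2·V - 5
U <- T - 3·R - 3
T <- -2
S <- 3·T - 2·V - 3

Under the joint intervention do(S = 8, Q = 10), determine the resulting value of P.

14

The joint intervention fixes S = 8, Q = 10, removing each variable's own equation.
R = 3·T + 2  [with T=-2]  = -4
V = R  [with R=-4]  = -4
P = |V - Q|  [with V=-4, Q=10]  = 14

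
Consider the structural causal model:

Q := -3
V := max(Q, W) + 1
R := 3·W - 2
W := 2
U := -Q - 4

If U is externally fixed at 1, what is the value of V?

3

Intervening sets U = 1 and removes its equation (U := -Q - 4).
No directed path runs from U to V, so V keeps its natural value.
V = max(Q, W) + 1  [with Q=-3, W=2]  = 3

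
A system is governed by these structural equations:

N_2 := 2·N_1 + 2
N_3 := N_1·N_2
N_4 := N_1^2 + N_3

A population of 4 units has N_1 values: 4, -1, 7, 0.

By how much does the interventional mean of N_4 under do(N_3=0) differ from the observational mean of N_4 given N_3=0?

Every unit gets N_3=0 under the intervention. N_4 values become 16, 1, 49, 0; E[N_4|do(N_3=0)] = 16.5.
Conditioning on N_3=0 selects the 2 unit(s) with N_1 ∈ {-1, 0}. Their N_4 values: 1, 0. Mean = 0.5.
Difference = 16.5 − 0.5 = 16.

16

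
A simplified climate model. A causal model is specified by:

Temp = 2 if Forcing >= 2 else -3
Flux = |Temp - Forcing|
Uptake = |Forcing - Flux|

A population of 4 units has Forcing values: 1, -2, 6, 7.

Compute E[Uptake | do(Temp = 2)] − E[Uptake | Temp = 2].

0.5

do(Temp=2) breaks Temp's dependence on Forcing. With Temp=2 fixed, Uptake across the units is 0, 6, 2, 2, mean 2.5.
E[Uptake|Temp=2] averages over only the 2 units with Temp=2 (Forcing = 6, 7): Uptake = 2, 2, mean 2.
Difference = 2.5 − 2 = 0.5.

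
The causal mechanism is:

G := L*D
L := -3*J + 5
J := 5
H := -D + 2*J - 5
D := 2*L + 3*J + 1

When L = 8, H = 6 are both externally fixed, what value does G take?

The joint intervention fixes L = 8, H = 6, removing each variable's own equation.
D = 2*L + 3*J + 1  [with L=8, J=5]  = 32
G = L*D  [with L=8, D=32]  = 256

256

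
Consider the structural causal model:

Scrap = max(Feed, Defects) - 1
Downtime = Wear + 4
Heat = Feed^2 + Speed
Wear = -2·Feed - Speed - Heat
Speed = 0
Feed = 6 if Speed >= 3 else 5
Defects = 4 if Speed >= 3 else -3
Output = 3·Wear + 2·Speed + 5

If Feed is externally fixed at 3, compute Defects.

-3

do(Feed=3) replaces the equation Feed = 6 if Speed >= 3 else 5 with the constant Feed = 3.
Since Defects is not a descendant of the intervened variable, it is unaffected.
Defects = 4 if Speed >= 3 else -3  [with Speed=0]  = -3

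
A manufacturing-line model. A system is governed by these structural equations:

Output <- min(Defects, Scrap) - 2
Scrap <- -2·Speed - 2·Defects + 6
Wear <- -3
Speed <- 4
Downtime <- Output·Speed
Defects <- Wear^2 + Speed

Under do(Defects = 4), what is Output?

-12

do(Defects=4) replaces the equation Defects <- Wear^2 + Speed with the constant Defects = 4.
Scrap = -2·Speed - 2·Defects + 6  [with Speed=4, Defects=4]  = -10
Output = min(Defects, Scrap) - 2  [with Defects=4, Scrap=-10]  = -12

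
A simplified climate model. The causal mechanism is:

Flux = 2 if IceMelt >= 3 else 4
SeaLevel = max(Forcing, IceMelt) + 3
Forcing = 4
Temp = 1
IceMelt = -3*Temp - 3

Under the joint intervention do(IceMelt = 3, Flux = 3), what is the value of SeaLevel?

7

The joint intervention fixes IceMelt = 3, Flux = 3, removing each variable's own equation.
SeaLevel = max(Forcing, IceMelt) + 3  [with Forcing=4, IceMelt=3]  = 7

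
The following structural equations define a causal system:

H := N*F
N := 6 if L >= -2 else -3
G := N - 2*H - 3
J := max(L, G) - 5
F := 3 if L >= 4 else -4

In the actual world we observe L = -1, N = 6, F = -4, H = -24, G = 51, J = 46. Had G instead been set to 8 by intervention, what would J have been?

The intervention breaks the incoming arrows to G: G := N - 2*H - 3 no longer applies, and G = 8.
J = max(L, G) - 5  [with L=-1, G=8]  = 3

3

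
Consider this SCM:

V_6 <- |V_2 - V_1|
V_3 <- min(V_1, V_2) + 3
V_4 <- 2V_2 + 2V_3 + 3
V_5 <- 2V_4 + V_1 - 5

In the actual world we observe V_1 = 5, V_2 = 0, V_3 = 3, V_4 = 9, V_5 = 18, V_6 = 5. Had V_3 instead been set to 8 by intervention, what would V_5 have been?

38

do(V_3=8) replaces the equation V_3 <- min(V_1, V_2) + 3 with the constant V_3 = 8.
V_4 = 2V_2 + 2V_3 + 3  [with V_2=0, V_3=8]  = 19
V_5 = 2V_4 + V_1 - 5  [with V_4=19, V_1=5]  = 38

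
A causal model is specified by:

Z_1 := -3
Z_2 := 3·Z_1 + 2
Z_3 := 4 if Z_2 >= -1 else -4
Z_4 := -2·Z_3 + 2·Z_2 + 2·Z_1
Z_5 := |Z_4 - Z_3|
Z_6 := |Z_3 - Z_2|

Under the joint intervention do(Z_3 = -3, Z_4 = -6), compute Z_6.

4

Setting Z_3 = -3, Z_4 = -6 by intervention discards those variables' equations.
Z_2 = 3·Z_1 + 2  [with Z_1=-3]  = -7
Z_6 = |Z_3 - Z_2|  [with Z_3=-3, Z_2=-7]  = 4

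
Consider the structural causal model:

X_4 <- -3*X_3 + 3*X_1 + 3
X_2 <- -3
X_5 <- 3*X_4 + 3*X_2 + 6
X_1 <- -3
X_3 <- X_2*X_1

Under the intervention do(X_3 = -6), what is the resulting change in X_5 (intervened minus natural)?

do(X_3=-6) replaces the equation X_3 <- X_2*X_1 with the constant X_3 = -6.
X_4 = -3*X_3 + 3*X_1 + 3  [with X_3=-6, X_1=-3]  = 12
X_5 = 3*X_4 + 3*X_2 + 6  [with X_4=12, X_2=-3]  = 33
Without intervention: X_3 = X_2*X_1  [with X_2=-3, X_1=-3]  = 9; X_4 = -3*X_3 + 3*X_1 + 3  [with X_3=9, X_1=-3]  = -33; X_5 = 3*X_4 + 3*X_2 + 6  [with X_4=-33, X_2=-3]  = -102.
Change = 33 − (-102) = 135.

135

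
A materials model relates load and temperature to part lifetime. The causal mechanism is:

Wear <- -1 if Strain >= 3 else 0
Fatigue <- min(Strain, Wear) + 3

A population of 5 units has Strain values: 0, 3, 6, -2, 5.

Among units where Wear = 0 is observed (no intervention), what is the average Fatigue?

Conditioning on Wear=0 selects the 2 unit(s) with Strain ∈ {0, -2}. Their Fatigue values: 3, 1. Mean = 2.

2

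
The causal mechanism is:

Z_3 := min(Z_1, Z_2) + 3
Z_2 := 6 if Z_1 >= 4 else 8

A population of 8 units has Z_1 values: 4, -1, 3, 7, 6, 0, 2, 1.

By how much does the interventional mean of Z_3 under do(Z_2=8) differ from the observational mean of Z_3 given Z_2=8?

Under do(Z_2=8), Z_2's equation is replaced by Z_2=8 for every unit. Per-unit Z_3: 7, 2, 6, 10, 9, 3, 5, 4. Mean = 5.75.
E[Z_3|Z_2=8] averages over only the 5 units with Z_2=8 (Z_1 = -1, 3, 0, 2, 1): Z_3 = 2, 6, 3, 5, 4, mean 4.
Difference = 5.75 − 4 = 1.75.

1.75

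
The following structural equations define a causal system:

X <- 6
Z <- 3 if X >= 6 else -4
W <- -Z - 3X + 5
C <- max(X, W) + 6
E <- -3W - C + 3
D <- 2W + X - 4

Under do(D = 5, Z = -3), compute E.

The joint intervention fixes D = 5, Z = -3, removing each variable's own equation.
W = -Z - 3X + 5  [with Z=-3, X=6]  = -10
C = max(X, W) + 6  [with X=6, W=-10]  = 12
E = -3W - C + 3  [with W=-10, C=12]  = 21

21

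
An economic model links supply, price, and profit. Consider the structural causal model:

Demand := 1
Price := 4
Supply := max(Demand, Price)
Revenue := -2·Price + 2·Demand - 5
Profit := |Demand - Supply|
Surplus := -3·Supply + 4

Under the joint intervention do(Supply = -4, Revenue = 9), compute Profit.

5

Setting Supply = -4, Revenue = 9 by intervention discards those variables' equations.
Profit = |Demand - Supply|  [with Demand=1, Supply=-4]  = 5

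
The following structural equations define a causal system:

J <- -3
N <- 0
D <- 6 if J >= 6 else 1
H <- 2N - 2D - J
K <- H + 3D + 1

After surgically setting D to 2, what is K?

do(D=2) replaces the equation D <- 6 if J >= 6 else 1 with the constant D = 2.
H = 2N - 2D - J  [with N=0, D=2, J=-3]  = -1
K = H + 3D + 1  [with H=-1, D=2]  = 6

6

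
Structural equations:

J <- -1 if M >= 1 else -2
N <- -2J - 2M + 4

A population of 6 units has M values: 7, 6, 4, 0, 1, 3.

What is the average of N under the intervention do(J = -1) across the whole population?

Every unit gets J=-1 under the intervention. N values become -8, -6, -2, 6, 4, 0; E[N|do(J=-1)] = -1.

-1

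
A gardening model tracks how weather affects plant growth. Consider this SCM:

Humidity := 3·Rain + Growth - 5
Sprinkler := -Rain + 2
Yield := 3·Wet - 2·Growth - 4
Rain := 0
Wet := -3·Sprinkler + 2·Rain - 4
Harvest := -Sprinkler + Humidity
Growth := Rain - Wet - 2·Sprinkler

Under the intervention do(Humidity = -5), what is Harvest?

Under do(Humidity=-5), the mechanism Humidity := 3·Rain + Growth - 5 is discarded; Humidity is fixed at -5.
Sprinkler = -Rain + 2  [with Rain=0]  = 2
Harvest = -Sprinkler + Humidity  [with Sprinkler=2, Humidity=-5]  = -7

-7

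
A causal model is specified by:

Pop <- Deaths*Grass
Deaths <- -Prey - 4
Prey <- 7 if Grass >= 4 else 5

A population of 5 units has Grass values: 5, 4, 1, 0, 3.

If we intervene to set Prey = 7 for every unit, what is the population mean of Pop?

Every unit gets Prey=7 under the intervention. Pop values become -55, -44, -11, 0, -33; E[Pop|do(Prey=7)] = -28.6.

-28.6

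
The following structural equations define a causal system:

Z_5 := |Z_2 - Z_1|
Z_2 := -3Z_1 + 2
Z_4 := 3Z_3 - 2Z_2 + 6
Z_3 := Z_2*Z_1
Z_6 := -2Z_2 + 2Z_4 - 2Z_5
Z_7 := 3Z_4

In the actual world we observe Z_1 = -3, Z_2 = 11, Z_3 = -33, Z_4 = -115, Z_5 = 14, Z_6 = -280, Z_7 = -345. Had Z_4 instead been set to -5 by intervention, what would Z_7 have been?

The intervention breaks the incoming arrows to Z_4: Z_4 := 3Z_3 - 2Z_2 + 6 no longer applies, and Z_4 = -5.
Z_7 = 3Z_4  [with Z_4=-5]  = -15

-15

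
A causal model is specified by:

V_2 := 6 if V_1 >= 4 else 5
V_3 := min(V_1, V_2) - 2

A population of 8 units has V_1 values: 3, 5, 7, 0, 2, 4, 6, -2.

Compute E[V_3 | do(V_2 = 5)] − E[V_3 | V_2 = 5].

do(V_2=5) breaks V_2's dependence on V_1. With V_2=5 fixed, V_3 across the units is 1, 3, 3, -2, 0, 2, 3, -4, mean 0.75.
E[V_3|V_2=5] averages over only the 4 units with V_2=5 (V_1 = 3, 0, 2, -2): V_3 = 1, -2, 0, -4, mean -1.25.
Difference = 0.75 − (-1.25) = 2.

2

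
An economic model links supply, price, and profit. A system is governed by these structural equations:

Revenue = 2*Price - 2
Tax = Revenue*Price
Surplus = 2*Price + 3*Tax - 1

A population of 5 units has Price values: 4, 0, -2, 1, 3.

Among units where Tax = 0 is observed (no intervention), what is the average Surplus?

Conditioning on Tax=0 selects the 2 unit(s) with Price ∈ {0, 1}. Their Surplus values: -1, 1. Mean = 0.

0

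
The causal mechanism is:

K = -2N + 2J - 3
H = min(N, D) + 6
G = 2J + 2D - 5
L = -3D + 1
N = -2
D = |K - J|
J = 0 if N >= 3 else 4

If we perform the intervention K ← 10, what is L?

The intervention breaks the incoming arrows to K: K = -2N + 2J - 3 no longer applies, and K = 10.
J = 0 if N >= 3 else 4  [with N=-2]  = 4
D = |K - J|  [with K=10, J=4]  = 6
L = -3D + 1  [with D=6]  = -17

-17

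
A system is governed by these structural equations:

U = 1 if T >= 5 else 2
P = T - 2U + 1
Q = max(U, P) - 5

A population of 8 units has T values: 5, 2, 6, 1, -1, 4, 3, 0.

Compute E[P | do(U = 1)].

The intervention sets U=1 in all 8 units regardless of T. Recomputing P per unit gives 4, 1, 5, 0, -2, 3, 2, -1; average 1.5.

1.5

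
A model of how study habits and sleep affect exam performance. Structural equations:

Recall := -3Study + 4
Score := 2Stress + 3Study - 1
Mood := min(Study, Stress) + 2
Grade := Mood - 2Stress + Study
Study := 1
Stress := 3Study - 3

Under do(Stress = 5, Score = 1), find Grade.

Under do(Stress = 5, Score = 1), each intervened variable's structural equation is replaced by its fixed value.
Mood = min(Study, Stress) + 2  [with Study=1, Stress=5]  = 3
Grade = Mood - 2Stress + Study  [with Mood=3, Stress=5, Study=1]  = -6

-6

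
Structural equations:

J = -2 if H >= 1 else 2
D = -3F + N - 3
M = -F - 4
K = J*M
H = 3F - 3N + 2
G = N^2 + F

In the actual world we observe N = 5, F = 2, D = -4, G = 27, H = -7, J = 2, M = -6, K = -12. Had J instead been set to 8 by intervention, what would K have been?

Intervening sets J = 8 and removes its equation (J = -2 if H >= 1 else 2).
M = -F - 4  [with F=2]  = -6
K = J*M  [with J=8, M=-6]  = -48

-48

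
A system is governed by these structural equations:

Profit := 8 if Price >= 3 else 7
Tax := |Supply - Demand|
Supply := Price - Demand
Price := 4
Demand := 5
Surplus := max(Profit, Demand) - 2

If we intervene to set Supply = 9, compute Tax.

4

The intervention breaks the incoming arrows to Supply: Supply := Price - Demand no longer applies, and Supply = 9.
Tax = |Supply - Demand|  [with Supply=9, Demand=5]  = 4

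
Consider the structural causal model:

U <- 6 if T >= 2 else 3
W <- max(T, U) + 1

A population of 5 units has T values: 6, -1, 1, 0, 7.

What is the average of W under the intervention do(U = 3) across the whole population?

5.4

Every unit gets U=3 under the intervention. W values become 7, 4, 4, 4, 8; E[W|do(U=3)] = 5.4.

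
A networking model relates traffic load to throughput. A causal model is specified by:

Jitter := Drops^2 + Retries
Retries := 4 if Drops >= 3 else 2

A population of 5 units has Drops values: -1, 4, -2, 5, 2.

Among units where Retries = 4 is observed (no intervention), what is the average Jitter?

E[Jitter|Retries=4] averages over only the 2 units with Retries=4 (Drops = 4, 5): Jitter = 20, 29, mean 24.5.

24.5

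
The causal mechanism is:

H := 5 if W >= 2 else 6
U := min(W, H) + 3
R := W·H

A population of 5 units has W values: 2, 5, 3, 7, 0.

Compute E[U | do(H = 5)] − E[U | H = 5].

-0.75

The intervention sets H=5 in all 5 units regardless of W. Recomputing U per unit gives 5, 8, 6, 8, 3; average 6.
Conditioning on H=5 selects the 4 unit(s) with W ∈ {2, 5, 3, 7}. Their U values: 5, 8, 6, 8. Mean = 6.75.
Difference = 6 − 6.75 = -0.75.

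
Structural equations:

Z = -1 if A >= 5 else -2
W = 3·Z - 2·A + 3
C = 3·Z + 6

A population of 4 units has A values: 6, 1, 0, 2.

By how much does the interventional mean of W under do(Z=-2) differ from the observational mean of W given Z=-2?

do(Z=-2) breaks Z's dependence on A. With Z=-2 fixed, W across the units is -15, -5, -3, -7, mean -7.5.
Observing Z=-2 restricts to units where Z's equation naturally yields -2: A ∈ {1, 0, 2}. In that subpopulation W = -5, -3, -7, mean -5.
Difference = -7.5 − (-5) = -2.5.

-2.5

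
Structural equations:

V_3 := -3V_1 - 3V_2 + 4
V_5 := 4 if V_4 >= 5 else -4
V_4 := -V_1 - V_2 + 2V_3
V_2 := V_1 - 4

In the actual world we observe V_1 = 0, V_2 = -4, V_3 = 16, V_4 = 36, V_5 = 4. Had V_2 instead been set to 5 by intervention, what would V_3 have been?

The intervention breaks the incoming arrows to V_2: V_2 := V_1 - 4 no longer applies, and V_2 = 5.
V_3 = -3V_1 - 3V_2 + 4  [with V_1=0, V_2=5]  = -11

-11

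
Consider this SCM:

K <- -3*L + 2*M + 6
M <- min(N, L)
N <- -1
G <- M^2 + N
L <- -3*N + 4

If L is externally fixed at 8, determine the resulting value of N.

-1

Under do(L=8), the mechanism L <- -3*N + 4 is discarded; L is fixed at 8.
N is not downstream of the intervention, so its value is determined by the original equations.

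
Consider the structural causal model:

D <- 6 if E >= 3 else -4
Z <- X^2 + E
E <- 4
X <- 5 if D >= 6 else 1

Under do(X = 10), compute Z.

104

The intervention breaks the incoming arrows to X: X <- 5 if D >= 6 else 1 no longer applies, and X = 10.
Z = X^2 + E  [with X=10, E=4]  = 104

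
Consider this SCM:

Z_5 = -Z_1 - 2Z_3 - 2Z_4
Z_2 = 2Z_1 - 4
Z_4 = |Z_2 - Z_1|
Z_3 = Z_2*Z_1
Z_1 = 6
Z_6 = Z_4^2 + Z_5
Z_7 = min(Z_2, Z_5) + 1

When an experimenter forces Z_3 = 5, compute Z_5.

-20

do(Z_3=5) replaces the equation Z_3 = Z_2*Z_1 with the constant Z_3 = 5.
Z_2 = 2Z_1 - 4  [with Z_1=6]  = 8
Z_4 = |Z_2 - Z_1|  [with Z_2=8, Z_1=6]  = 2
Z_5 = -Z_1 - 2Z_3 - 2Z_4  [with Z_1=6, Z_3=5, Z_4=2]  = -20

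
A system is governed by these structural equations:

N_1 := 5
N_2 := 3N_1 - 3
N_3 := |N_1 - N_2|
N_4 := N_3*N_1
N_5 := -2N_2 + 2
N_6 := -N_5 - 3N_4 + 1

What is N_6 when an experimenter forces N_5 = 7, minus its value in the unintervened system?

The intervention breaks the incoming arrows to N_5: N_5 := -2N_2 + 2 no longer applies, and N_5 = 7.
N_2 = 3N_1 - 3  [with N_1=5]  = 12
N_3 = |N_1 - N_2|  [with N_1=5, N_2=12]  = 7
N_4 = N_3*N_1  [with N_3=7, N_1=5]  = 35
N_6 = -N_5 - 3N_4 + 1  [with N_5=7, N_4=35]  = -111
Without intervention: N_2 = 3N_1 - 3  [with N_1=5]  = 12; N_3 = |N_1 - N_2|  [with N_1=5, N_2=12]  = 7; N_4 = N_3*N_1  [with N_3=7, N_1=5]  = 35; N_5 = -2N_2 + 2  [with N_2=12]  = -22; N_6 = -N_5 - 3N_4 + 1  [with N_5=-22, N_4=35]  = -82.
Change = -111 − (-82) = -29.

-29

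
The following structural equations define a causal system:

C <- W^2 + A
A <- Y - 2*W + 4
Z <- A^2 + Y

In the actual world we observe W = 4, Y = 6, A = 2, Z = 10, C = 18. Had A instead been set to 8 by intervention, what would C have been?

do(A=8) replaces the equation A <- Y - 2*W + 4 with the constant A = 8.
C = W^2 + A  [with W=4, A=8]  = 24

24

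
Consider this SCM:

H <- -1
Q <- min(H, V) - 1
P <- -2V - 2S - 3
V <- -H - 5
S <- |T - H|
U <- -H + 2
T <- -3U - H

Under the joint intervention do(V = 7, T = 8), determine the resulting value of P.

-35

The joint intervention fixes V = 7, T = 8, removing each variable's own equation.
S = |T - H|  [with T=8, H=-1]  = 9
P = -2V - 2S - 3  [with V=7, S=9]  = -35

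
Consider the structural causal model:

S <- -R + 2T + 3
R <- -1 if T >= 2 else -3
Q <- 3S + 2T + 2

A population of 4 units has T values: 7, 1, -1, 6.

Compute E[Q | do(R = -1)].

40

do(R=-1) breaks R's dependence on T. With R=-1 fixed, Q across the units is 70, 22, 6, 62, mean 40.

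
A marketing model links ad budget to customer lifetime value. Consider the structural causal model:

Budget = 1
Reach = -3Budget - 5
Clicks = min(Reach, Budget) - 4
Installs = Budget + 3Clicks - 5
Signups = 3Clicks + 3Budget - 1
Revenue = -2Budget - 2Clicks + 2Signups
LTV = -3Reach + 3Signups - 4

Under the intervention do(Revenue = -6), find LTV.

Intervening sets Revenue = -6 and removes its equation (Revenue = -2Budget - 2Clicks + 2Signups).
No directed path runs from Revenue to LTV, so LTV keeps its natural value.
Reach = -3Budget - 5  [with Budget=1]  = -8
Clicks = min(Reach, Budget) - 4  [with Reach=-8, Budget=1]  = -12
Signups = 3Clicks + 3Budget - 1  [with Clicks=-12, Budget=1]  = -34
LTV = -3Reach + 3Signups - 4  [with Reach=-8, Signups=-34]  = -82

-82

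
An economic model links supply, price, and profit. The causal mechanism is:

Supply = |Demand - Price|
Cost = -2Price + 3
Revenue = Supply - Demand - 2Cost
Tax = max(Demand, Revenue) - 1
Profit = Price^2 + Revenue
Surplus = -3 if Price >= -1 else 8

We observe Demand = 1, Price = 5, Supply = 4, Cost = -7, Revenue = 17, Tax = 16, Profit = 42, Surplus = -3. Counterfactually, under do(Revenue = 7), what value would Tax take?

6

The intervention breaks the incoming arrows to Revenue: Revenue = Supply - Demand - 2Cost no longer applies, and Revenue = 7.
Tax = max(Demand, Revenue) - 1  [with Demand=1, Revenue=7]  = 6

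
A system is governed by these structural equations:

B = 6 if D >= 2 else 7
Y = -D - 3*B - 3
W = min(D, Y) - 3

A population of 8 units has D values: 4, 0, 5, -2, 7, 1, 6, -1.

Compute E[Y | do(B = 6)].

Every unit gets B=6 under the intervention. Y values become -25, -21, -26, -19, -28, -22, -27, -20; E[Y|do(B=6)] = -23.5.

-23.5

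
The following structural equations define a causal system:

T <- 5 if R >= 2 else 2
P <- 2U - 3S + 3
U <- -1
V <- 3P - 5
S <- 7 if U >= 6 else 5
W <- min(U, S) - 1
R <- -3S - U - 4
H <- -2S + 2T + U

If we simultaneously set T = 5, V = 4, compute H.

Under do(T = 5, V = 4), each intervened variable's structural equation is replaced by its fixed value.
S = 7 if U >= 6 else 5  [with U=-1]  = 5
H = -2S + 2T + U  [with S=5, T=5, U=-1]  = -1

-1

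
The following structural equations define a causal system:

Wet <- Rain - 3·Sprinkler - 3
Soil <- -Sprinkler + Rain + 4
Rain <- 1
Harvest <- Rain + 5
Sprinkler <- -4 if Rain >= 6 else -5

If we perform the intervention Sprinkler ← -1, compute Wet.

Under do(Sprinkler=-1), the mechanism Sprinkler <- -4 if Rain >= 6 else -5 is discarded; Sprinkler is fixed at -1.
Wet = Rain - 3·Sprinkler - 3  [with Rain=1, Sprinkler=-1]  = 1

1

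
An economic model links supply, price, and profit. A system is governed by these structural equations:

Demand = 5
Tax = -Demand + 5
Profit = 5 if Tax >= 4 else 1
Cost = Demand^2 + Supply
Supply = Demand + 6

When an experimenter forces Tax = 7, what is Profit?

5

Intervening sets Tax = 7 and removes its equation (Tax = -Demand + 5).
Profit = 5 if Tax >= 4 else 1  [with Tax=7]  = 5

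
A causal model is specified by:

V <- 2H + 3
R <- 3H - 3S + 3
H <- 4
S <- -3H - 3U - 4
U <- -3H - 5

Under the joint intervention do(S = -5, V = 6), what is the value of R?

The joint intervention fixes S = -5, V = 6, removing each variable's own equation.
R = 3H - 3S + 3  [with H=4, S=-5]  = 30

30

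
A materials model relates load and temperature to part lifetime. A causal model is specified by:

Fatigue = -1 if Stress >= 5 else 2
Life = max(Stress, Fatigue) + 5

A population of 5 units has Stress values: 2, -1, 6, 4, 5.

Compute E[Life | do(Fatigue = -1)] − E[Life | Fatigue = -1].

-2.3

Every unit gets Fatigue=-1 under the intervention. Life values become 7, 4, 11, 9, 10; E[Life|do(Fatigue=-1)] = 8.2.
Conditioning on Fatigue=-1 selects the 2 unit(s) with Stress ∈ {6, 5}. Their Life values: 11, 10. Mean = 10.5.
Difference = 8.2 − 10.5 = -2.3.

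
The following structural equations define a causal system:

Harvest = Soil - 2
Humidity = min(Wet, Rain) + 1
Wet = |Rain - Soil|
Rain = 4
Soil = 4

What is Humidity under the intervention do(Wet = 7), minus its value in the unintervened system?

4

The intervention breaks the incoming arrows to Wet: Wet = |Rain - Soil| no longer applies, and Wet = 7.
Humidity = min(Wet, Rain) + 1  [with Wet=7, Rain=4]  = 5
Without intervention: Wet = |Rain - Soil|  [with Rain=4, Soil=4]  = 0; Humidity = min(Wet, Rain) + 1  [with Wet=0, Rain=4]  = 1.
Change = 5 − 1 = 4.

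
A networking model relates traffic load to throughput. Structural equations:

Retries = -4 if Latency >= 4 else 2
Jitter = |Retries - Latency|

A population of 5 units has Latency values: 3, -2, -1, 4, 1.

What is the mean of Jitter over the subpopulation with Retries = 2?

2.25

E[Jitter|Retries=2] averages over only the 4 units with Retries=2 (Latency = 3, -2, -1, 1): Jitter = 1, 4, 3, 1, mean 2.25.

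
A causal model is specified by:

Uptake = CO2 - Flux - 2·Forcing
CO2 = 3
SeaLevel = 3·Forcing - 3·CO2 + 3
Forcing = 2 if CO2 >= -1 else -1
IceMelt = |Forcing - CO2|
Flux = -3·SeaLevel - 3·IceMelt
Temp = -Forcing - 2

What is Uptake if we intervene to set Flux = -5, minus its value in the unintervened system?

2

Intervening sets Flux = -5 and removes its equation (Flux = -3·SeaLevel - 3·IceMelt).
Forcing = 2 if CO2 >= -1 else -1  [with CO2=3]  = 2
Uptake = CO2 - Flux - 2·Forcing  [with CO2=3, Flux=-5, Forcing=2]  = 4
Without intervention: Forcing = 2 if CO2 >= -1 else -1  [with CO2=3]  = 2; IceMelt = |Forcing - CO2|  [with Forcing=2, CO2=3]  = 1; SeaLevel = 3·Forcing - 3·CO2 + 3  [with Forcing=2, CO2=3]  = 0; Flux = -3·SeaLevel - 3·IceMelt  [with SeaLevel=0, IceMelt=1]  = -3; Uptake = CO2 - Flux - 2·Forcing  [with CO2=3, Flux=-3, Forcing=2]  = 2.
Change = 4 − 2 = 2.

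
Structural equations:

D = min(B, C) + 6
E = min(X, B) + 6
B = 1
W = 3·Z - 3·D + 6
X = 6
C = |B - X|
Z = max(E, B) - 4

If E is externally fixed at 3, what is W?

The intervention breaks the incoming arrows to E: E = min(X, B) + 6 no longer applies, and E = 3.
C = |B - X|  [with B=1, X=6]  = 5
Z = max(E, B) - 4  [with E=3, B=1]  = -1
D = min(B, C) + 6  [with B=1, C=5]  = 7
W = 3·Z - 3·D + 6  [with Z=-1, D=7]  = -18

-18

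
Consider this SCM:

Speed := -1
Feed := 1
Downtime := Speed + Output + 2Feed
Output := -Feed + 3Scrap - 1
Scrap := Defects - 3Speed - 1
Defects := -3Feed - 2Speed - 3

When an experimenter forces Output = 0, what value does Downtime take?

The intervention breaks the incoming arrows to Output: Output := -Feed + 3Scrap - 1 no longer applies, and Output = 0.
Downtime = Speed + Output + 2Feed  [with Speed=-1, Output=0, Feed=1]  = 1

1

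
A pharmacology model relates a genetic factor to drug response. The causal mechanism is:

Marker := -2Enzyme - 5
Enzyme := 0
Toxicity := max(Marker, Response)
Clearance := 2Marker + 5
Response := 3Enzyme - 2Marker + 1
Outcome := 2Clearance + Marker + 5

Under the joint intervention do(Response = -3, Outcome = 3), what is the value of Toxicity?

-3

Setting Response = -3, Outcome = 3 by intervention discards those variables' equations.
Marker = -2Enzyme - 5  [with Enzyme=0]  = -5
Toxicity = max(Marker, Response)  [with Marker=-5, Response=-3]  = -3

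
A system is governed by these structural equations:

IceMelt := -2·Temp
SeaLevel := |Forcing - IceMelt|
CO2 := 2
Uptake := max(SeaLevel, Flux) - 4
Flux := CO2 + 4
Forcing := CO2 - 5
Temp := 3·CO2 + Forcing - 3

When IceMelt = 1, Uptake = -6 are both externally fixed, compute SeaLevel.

Setting IceMelt = 1, Uptake = -6 by intervention discards those variables' equations.
Forcing = CO2 - 5  [with CO2=2]  = -3
SeaLevel = |Forcing - IceMelt|  [with Forcing=-3, IceMelt=1]  = 4

4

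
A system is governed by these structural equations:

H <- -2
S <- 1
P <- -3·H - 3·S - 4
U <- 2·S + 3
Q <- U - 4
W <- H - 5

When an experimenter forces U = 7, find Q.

3

Intervening sets U = 7 and removes its equation (U <- 2·S + 3).
Q = U - 4  [with U=7]  = 3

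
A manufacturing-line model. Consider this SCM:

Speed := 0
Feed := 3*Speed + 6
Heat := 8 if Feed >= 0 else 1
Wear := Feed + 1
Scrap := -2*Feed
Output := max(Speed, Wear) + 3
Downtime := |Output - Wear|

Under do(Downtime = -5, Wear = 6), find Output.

9

Setting Downtime = -5, Wear = 6 by intervention discards those variables' equations.
Output = max(Speed, Wear) + 3  [with Speed=0, Wear=6]  = 9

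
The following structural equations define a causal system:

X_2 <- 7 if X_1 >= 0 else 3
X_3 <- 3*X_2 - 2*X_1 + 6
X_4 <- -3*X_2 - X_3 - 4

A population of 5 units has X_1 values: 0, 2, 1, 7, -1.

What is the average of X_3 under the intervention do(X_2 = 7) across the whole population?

23.4

do(X_2=7) breaks X_2's dependence on X_1. With X_2=7 fixed, X_3 across the units is 27, 23, 25, 13, 29, mean 23.4.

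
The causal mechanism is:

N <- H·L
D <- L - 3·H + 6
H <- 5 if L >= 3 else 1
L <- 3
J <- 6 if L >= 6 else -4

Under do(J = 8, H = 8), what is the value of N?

Setting J = 8, H = 8 by intervention discards those variables' equations.
N = H·L  [with H=8, L=3]  = 24

24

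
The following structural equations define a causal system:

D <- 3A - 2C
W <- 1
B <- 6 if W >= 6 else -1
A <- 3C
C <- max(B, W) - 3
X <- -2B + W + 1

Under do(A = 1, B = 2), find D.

5

The joint intervention fixes A = 1, B = 2, removing each variable's own equation.
C = max(B, W) - 3  [with B=2, W=1]  = -1
D = 3A - 2C  [with A=1, C=-1]  = 5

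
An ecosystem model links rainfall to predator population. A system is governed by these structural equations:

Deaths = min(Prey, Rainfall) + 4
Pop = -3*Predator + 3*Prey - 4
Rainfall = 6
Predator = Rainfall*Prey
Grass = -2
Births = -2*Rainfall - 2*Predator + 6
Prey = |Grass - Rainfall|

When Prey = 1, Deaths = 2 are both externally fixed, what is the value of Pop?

Under do(Prey = 1, Deaths = 2), each intervened variable's structural equation is replaced by its fixed value.
Predator = Rainfall*Prey  [with Rainfall=6, Prey=1]  = 6
Pop = -3*Predator + 3*Prey - 4  [with Predator=6, Prey=1]  = -19

-19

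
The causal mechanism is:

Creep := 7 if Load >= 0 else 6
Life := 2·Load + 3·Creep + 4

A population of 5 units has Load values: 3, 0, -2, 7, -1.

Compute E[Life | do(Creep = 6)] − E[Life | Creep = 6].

Under do(Creep=6), Creep's equation is replaced by Creep=6 for every unit. Per-unit Life: 28, 22, 18, 36, 20. Mean = 24.8.
Observing Creep=6 restricts to units where Creep's equation naturally yields 6: Load ∈ {-2, -1}. In that subpopulation Life = 18, 20, mean 19.
Difference = 24.8 − 19 = 5.8.

5.8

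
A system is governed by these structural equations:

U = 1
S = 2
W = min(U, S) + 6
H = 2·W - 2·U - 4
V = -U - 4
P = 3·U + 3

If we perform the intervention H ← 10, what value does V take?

-5

Intervening sets H = 10 and removes its equation (H = 2·W - 2·U - 4).
No directed path runs from H to V, so V keeps its natural value.
V = -U - 4  [with U=1]  = -5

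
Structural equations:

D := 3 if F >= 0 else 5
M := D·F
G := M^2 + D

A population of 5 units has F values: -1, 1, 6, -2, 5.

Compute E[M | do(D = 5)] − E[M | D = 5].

The intervention sets D=5 in all 5 units regardless of F. Recomputing M per unit gives -5, 5, 30, -10, 25; average 9.
E[M|D=5] averages over only the 2 units with D=5 (F = -1, -2): M = -5, -10, mean -7.5.
Difference = 9 − (-7.5) = 16.5.

16.5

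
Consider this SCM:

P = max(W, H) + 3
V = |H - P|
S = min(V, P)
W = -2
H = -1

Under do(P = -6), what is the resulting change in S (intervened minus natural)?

-8

do(P=-6) replaces the equation P = max(W, H) + 3 with the constant P = -6.
V = |H - P|  [with H=-1, P=-6]  = 5
S = min(V, P)  [with V=5, P=-6]  = -6
Without intervention: P = max(W, H) + 3  [with W=-2, H=-1]  = 2; V = |H - P|  [with H=-1, P=2]  = 3; S = min(V, P)  [with V=3, P=2]  = 2.
Change = -6 − 2 = -8.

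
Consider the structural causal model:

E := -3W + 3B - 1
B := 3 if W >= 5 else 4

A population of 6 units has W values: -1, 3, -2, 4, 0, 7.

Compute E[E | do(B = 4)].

Every unit gets B=4 under the intervention. E values become 14, 2, 17, -1, 11, -10; E[E|do(B=4)] = 5.5.

5.5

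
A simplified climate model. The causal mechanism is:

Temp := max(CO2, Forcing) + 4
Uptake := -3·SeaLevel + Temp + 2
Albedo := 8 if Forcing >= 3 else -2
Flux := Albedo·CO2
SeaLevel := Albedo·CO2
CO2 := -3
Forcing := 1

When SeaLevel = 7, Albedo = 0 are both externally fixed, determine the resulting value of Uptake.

Setting SeaLevel = 7, Albedo = 0 by intervention discards those variables' equations.
Temp = max(CO2, Forcing) + 4  [with CO2=-3, Forcing=1]  = 5
Uptake = -3·SeaLevel + Temp + 2  [with SeaLevel=7, Temp=5]  = -14

-14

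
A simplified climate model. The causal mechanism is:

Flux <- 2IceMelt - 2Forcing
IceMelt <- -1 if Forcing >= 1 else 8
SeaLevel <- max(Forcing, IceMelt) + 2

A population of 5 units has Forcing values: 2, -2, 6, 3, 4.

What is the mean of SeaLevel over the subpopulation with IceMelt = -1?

5.75

Observing IceMelt=-1 restricts to units where IceMelt's equation naturally yields -1: Forcing ∈ {2, 6, 3, 4}. In that subpopulation SeaLevel = 4, 8, 5, 6, mean 5.75.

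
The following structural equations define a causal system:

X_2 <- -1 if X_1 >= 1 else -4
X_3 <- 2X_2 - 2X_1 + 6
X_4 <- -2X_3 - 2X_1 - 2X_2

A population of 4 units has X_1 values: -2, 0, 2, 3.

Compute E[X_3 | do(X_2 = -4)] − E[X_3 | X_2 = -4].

-3.5

Under do(X_2=-4), X_2's equation is replaced by X_2=-4 for every unit. Per-unit X_3: 2, -2, -6, -8. Mean = -3.5.
E[X_3|X_2=-4] averages over only the 2 units with X_2=-4 (X_1 = -2, 0): X_3 = 2, -2, mean 0.
Difference = -3.5 − 0 = -3.5.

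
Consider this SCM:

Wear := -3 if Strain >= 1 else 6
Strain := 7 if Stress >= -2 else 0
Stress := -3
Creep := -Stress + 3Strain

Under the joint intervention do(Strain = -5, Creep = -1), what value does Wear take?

6

Setting Strain = -5, Creep = -1 by intervention discards those variables' equations.
Wear = -3 if Strain >= 1 else 6  [with Strain=-5]  = 6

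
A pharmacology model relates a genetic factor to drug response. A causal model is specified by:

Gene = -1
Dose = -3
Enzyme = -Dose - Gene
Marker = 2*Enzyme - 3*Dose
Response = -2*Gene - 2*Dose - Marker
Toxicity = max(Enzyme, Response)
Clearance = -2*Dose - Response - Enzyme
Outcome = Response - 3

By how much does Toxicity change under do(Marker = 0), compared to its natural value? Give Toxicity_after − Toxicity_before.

Under do(Marker=0), the mechanism Marker = 2*Enzyme - 3*Dose is discarded; Marker is fixed at 0.
Enzyme = -Dose - Gene  [with Dose=-3, Gene=-1]  = 4
Response = -2*Gene - 2*Dose - Marker  [with Gene=-1, Dose=-3, Marker=0]  = 8
Toxicity = max(Enzyme, Response)  [with Enzyme=4, Response=8]  = 8
Without intervention: Enzyme = -Dose - Gene  [with Dose=-3, Gene=-1]  = 4; Marker = 2*Enzyme - 3*Dose  [with Enzyme=4, Dose=-3]  = 17; Response = -2*Gene - 2*Dose - Marker  [with Gene=-1, Dose=-3, Marker=17]  = -9; Toxicity = max(Enzyme, Response)  [with Enzyme=4, Response=-9]  = 4.
Change = 8 − 4 = 4.

4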